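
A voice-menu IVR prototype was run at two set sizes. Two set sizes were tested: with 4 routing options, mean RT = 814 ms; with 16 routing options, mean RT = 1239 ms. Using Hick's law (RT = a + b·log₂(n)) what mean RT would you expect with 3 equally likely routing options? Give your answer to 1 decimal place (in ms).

725.8 ms

Solve the two-equation system in a and b:
  b = (1239 − 814) / (log₂ 16 − log₂ 4) = 425 / (4 − 2) = 212.500 ms/bit
  a = 814 − 212.500 × 2 = 389.000 ms
Then RT(3) = 389.000 + 212.500 × log₂ 3 = 389.000 + 212.500 × 1.5850 ≈ 725.805 ms.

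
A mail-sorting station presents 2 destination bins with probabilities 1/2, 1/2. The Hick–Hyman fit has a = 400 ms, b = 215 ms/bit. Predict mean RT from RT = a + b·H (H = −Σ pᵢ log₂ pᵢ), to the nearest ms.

615 ms

Each term −pᵢ log₂ pᵢ: 0.5·1 + 0.5·1; summed, H = 1.000 bits.
Mean RT = a + bH = 400 + 215·1.000 = 615.00 ms.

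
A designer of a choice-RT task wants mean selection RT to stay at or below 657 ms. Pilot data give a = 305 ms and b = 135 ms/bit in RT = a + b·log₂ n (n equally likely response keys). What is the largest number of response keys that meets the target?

6

135·log₂ n ≤ 657 − 305 = 352, giving log₂ n ≤ 2.6074 and n ≤ 6.094. The largest whole number is 6.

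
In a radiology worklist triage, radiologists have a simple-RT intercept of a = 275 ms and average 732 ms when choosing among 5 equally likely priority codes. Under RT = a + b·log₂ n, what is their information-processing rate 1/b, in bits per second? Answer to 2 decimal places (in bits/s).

Choice component = 732 − 275 = 457 ms over log₂(5) = 2.3219 bits.
b = 457 / 2.3219 = 196.819 ms/bit, so 1/b = 5.081 bits/s.

5.08 bits/s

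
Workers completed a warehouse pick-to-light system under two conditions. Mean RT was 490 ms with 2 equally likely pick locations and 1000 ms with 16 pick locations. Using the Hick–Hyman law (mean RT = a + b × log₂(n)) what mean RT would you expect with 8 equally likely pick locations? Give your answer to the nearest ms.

With log₂ n on the abscissa the relation is linear; from the two conditions:
  b = (1000 − 490) / (log₂ 16 − log₂ 2) = 510 / (4 − 1) = 170 ms/bit
  a = 490 − 170 × 1 = 320 ms
Then RT(8) = 320 + 170 × log₂ 8 = 320 + 170 × 3 ≈ 830.000 ms.

830 ms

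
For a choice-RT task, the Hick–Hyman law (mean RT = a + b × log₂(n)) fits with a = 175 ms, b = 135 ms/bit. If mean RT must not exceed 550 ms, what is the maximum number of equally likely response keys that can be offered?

Set 175 + 135·log₂ n ≤ 550 → log₂ n ≤ (550 − 175)/135 = 2.7778.
So n ≤ 2^2.7778 = 6.858; the largest integer n is 6.

6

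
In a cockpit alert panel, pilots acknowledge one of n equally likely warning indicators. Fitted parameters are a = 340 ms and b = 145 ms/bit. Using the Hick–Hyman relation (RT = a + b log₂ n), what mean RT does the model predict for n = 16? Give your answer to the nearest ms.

920 ms

log₂(16) = 4 bits, so RT = 340 + 145 × 4 ≈ 920.000 ms.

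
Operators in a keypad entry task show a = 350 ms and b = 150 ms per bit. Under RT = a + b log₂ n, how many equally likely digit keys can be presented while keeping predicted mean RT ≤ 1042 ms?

150·log₂ n ≤ 1042 − 350 = 692, giving log₂ n ≤ 4.6133 and n ≤ 24.477. The largest whole number is 24.

24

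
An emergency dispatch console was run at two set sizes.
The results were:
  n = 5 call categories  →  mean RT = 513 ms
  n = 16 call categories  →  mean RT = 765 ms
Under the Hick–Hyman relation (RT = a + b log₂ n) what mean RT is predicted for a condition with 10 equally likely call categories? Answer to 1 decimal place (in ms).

Solve the two-equation system in a and b:
  b = (765 − 513) / (log₂ 16 − log₂ 5) = 252 / (4 − 2.3219) = 150.172 ms/bit
  a = 513 − 150.172 × 2.3219 = 164.311 ms
Then RT(10) = 164.311 + 150.172 × log₂ 10 = 164.311 + 150.172 × 3.3219 ≈ 663.172 ms.

663.2 ms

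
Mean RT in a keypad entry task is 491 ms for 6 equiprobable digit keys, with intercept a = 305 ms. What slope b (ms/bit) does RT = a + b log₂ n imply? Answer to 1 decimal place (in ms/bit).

72.0 ms/bit

log₂(6) = 2.5850 bits.
b = (RT − a)/log₂ n = (491 − 305) / 2.5850 = 71.955 ms/bit.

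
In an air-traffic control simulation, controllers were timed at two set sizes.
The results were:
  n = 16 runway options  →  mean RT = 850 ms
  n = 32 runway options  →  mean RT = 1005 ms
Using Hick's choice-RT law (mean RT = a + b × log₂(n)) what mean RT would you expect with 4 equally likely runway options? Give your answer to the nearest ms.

540 ms

Fit slope and intercept:
  b = (1005 − 850) / (log₂ 32 − log₂ 16) = 155 / (5 − 4) = 155 ms/bit
  a = 850 − 155 × 4 = 230 ms
Then RT(4) = 230 + 155 × log₂ 4 = 230 + 155 × 2 ≈ 540.000 ms.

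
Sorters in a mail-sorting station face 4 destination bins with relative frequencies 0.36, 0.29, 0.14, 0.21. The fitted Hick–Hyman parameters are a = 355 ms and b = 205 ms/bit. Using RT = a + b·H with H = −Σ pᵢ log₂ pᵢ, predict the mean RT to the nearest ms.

Entropy contributions −pᵢ log₂ pᵢ: 0.5306, 0.5179, 0.3971, 0.4728; sum H = 1.9185 bits.
RT = a + bH = 355 + 205·1.9185 = 748.28 ms.

748 ms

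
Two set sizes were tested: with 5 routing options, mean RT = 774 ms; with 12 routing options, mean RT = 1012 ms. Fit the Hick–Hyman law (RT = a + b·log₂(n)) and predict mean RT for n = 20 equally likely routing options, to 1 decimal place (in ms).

1150.9 ms

RT is linear in log₂ n, so two points fix the line:
  b = (1012 − 774) / (log₂ 12 − log₂ 5) = 238 / (3.5850 − 2.3219) = 188.435 ms/bit
  a = 774 − 188.435 × 2.3219 = 336.467 ms
Then RT(20) = 336.467 + 188.435 × log₂ 20 = 336.467 + 188.435 × 4.3219 ≈ 1150.870 ms.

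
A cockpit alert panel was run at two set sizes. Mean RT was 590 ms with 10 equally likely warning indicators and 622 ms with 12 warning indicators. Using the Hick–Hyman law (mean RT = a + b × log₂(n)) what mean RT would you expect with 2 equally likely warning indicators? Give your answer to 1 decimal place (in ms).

307.5 ms

With log₂ n on the abscissa the relation is linear; from the two conditions:
  b = (622 − 590) / (log₂ 12 − log₂ 10) = 32 / (3.5850 − 3.3219) = 121.657 ms/bit
  a = 590 − 121.657 × 3.3219 = 185.864 ms
Then RT(2) = 185.864 + 121.657 × log₂ 2 = 185.864 + 121.657 × 1 ≈ 307.521 ms.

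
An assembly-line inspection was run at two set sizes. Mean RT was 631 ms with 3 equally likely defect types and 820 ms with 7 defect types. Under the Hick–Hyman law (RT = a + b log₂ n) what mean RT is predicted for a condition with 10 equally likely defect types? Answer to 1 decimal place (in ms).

899.6 ms

With log₂ n on the abscissa the relation is linear; from the two conditions:
  b = (820 − 631) / (log₂ 7 − log₂ 3) = 189 / (2.8074 − 1.5850) = 154.615 ms/bit
  a = 631 − 154.615 × 1.5850 = 385.941 ms
Then RT(10) = 385.941 + 154.615 × log₂ 10 = 385.941 + 154.615 × 3.3219 ≈ 899.561 ms.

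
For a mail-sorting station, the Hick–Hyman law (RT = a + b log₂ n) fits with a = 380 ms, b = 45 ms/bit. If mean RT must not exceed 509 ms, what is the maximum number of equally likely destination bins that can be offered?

7

Information budget: (509 − 380)/45 = 2.8667 bits, so n ≤ 2^2.8667 = 7.294 → at most 7.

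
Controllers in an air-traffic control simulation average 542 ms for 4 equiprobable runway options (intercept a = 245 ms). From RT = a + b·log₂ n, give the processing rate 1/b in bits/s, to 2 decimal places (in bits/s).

b = (542 − 245)/log₂ 4 = 297/2 = 148.500 ms per bit = 0.14850 s/bit; the reciprocal is 6.734 bits/s.

6.73 bits/s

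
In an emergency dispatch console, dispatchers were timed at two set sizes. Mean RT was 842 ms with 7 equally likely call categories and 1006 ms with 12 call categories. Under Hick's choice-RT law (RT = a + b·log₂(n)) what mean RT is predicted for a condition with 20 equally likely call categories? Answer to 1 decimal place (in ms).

1161.4 ms

Fit slope and intercept:
  b = (1006 − 842) / (log₂ 12 − log₂ 7) = 164 / (3.5850 − 2.8074) = 210.903 ms/bit
  a = 842 − 210.903 × 2.8074 = 249.920 ms
Then RT(20) = 249.920 + 210.903 × log₂ 20 = 249.920 + 210.903 × 4.3219 ≈ 1161.428 ms.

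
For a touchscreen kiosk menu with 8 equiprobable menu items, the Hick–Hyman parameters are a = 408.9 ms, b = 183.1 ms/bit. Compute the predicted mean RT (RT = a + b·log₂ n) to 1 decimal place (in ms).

log₂(8) = 3 bits, so RT = 408.9 + 183.1 × 3 ≈ 958.200 ms.

958.2 ms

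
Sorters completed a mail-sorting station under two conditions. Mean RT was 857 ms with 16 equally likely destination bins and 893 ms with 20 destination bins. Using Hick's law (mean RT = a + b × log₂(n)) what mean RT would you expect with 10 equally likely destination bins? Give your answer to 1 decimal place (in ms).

RT is linear in log₂ n, so two points fix the line:
  b = (893 − 857) / (log₂ 20 − log₂ 16) = 36 / (4.3219 − 4) = 111.826 ms/bit
  a = 857 − 111.826 × 4 = 409.695 ms
Then RT(10) = 409.695 + 111.826 × log₂ 10 = 409.695 + 111.826 × 3.3219 ≈ 781.174 ms.

781.2 ms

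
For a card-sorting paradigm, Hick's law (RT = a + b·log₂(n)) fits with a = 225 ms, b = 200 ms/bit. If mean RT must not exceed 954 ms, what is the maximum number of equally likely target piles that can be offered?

Information budget: (954 − 225)/200 = 3.6450 bits, so n ≤ 2^3.6450 = 12.510 → at most 12.

12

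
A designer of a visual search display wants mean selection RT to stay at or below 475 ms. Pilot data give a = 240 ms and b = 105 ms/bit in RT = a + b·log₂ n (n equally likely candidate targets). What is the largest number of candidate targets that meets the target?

Set 240 + 105·log₂ n ≤ 475 → log₂ n ≤ (475 − 240)/105 = 2.2381.
So n ≤ 2^2.2381 = 4.718; the largest integer n is 4.

4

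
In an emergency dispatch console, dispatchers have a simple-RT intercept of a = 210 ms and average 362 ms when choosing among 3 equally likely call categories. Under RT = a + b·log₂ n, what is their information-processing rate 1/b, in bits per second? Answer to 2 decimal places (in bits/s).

Choice component = 362 − 210 = 152 ms over log₂(3) = 1.5850 bits.
b = 152 / 1.5850 = 95.901 ms/bit, so 1/b = 10.427 bits/s.

10.43 bits/s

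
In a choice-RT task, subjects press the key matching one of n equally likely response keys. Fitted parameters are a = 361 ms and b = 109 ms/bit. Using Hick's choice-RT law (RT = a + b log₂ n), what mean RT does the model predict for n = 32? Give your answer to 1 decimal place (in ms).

log₂(32) = 5 bits, so RT = 361 + 109 × 5 ≈ 906.000 ms.

906.0 ms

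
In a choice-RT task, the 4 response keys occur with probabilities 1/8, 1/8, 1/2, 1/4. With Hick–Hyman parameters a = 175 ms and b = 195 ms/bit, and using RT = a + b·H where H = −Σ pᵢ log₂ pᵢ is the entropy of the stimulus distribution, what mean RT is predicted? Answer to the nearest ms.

Each term −pᵢ log₂ pᵢ: 0.125·3 + 0.125·3 + 0.5·1 + 0.25·2; summed, H = 1.750 bits.
Mean RT = a + bH = 175 + 195·1.750 = 516.25 ms.

516 ms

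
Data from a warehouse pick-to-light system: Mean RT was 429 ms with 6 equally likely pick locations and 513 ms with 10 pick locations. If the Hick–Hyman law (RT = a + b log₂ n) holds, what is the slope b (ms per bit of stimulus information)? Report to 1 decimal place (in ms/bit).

114.0 ms/bit

b = (RT₂ − RT₁)/(log₂ n₂ − log₂ n₁) = (513 − 429)/(3.3219 − 2.5850) = 113.981 ms/bit.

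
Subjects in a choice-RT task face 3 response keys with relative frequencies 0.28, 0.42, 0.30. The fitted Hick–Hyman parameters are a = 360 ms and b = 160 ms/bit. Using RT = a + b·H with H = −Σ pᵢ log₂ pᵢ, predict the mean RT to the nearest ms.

Entropy contributions −pᵢ log₂ pᵢ: 0.5142, 0.5256, 0.5211; sum H = 1.5610 bits.
RT = a + bH = 360 + 160·1.5610 = 609.75 ms.

610 ms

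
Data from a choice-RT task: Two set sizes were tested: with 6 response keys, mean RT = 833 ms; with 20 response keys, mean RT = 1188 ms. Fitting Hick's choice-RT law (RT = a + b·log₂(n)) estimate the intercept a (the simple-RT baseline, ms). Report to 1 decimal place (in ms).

Slope: b = (1188 − 833) / (log₂ 20 − log₂ 6) = 355/1.7370 = 204.379 ms/bit.
Intercept: a = 833 − 204.379·log₂(6) = 304.687 ms.

304.7 ms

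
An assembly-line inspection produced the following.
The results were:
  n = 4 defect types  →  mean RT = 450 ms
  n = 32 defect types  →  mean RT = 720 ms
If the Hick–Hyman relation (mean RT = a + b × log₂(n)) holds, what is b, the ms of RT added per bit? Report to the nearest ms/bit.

b = (RT₂ − RT₁)/(log₂ n₂ − log₂ n₁) = (720 − 450)/(5 − 2) = 90 ms/bit.

90 ms/bit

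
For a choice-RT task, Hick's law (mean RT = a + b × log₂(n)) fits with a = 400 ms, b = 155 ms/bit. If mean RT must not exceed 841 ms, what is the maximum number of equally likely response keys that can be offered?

Set 400 + 155·log₂ n ≤ 841 → log₂ n ≤ (841 − 400)/155 = 2.8452.
So n ≤ 2^2.8452 = 7.186; the largest integer n is 7.

7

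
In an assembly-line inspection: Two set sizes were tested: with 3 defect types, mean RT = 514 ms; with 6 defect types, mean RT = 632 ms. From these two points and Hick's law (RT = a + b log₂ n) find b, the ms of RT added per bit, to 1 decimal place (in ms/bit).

118.0 ms/bit

b = (RT₂ − RT₁)/(log₂ n₂ − log₂ n₁) = (632 − 514)/(2.5850 − 1.5850) = 118.000 ms/bit.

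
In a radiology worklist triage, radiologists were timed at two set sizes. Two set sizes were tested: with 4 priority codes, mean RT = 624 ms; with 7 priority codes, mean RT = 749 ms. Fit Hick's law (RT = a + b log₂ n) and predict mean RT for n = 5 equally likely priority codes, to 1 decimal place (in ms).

673.8 ms

RT is linear in log₂ n, so two points fix the line:
  b = (749 − 624) / (log₂ 7 − log₂ 4) = 125 / (2.8074 − 2) = 154.827 ms/bit
  a = 624 − 154.827 × 2 = 314.347 ms
Then RT(5) = 314.347 + 154.827 × log₂ 5 = 314.347 + 154.827 × 2.3219 ≈ 673.843 ms.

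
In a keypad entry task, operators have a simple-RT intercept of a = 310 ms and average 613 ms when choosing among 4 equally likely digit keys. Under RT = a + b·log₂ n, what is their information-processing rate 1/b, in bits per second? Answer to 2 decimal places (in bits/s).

6.60 bits/s

Choice component = 613 − 310 = 303 ms over log₂(4) = 2 bits.
b = 303 / 2 = 151.500 ms/bit, so 1/b = 6.601 bits/s.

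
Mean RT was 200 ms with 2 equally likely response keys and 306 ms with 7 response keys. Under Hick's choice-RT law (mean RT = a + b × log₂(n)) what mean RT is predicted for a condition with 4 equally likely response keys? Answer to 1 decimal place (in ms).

258.6 ms

RT is linear in log₂ n, so two points fix the line:
  b = (306 − 200) / (log₂ 7 − log₂ 2) = 106 / (2.8074 − 1) = 58.649 ms/bit
  a = 200 − 58.649 × 1 = 141.351 ms
Then RT(4) = 141.351 + 58.649 × log₂ 4 = 141.351 + 58.649 × 2 ≈ 258.649 ms.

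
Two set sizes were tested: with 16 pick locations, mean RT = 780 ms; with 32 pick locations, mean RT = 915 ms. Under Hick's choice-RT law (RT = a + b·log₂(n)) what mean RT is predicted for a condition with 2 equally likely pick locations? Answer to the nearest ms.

With log₂ n on the abscissa the relation is linear; from the two conditions:
  b = (915 − 780) / (log₂ 32 − log₂ 16) = 135 / (5 − 4) = 135 ms/bit
  a = 780 − 135 × 4 = 240 ms
Then RT(2) = 240 + 135 × log₂ 2 = 240 + 135 × 1 ≈ 375.000 ms.

375 ms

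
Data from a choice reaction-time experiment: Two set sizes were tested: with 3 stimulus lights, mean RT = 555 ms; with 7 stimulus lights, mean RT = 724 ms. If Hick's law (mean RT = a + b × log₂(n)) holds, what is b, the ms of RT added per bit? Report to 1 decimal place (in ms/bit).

138.3 ms/bit

b = (RT₂ − RT₁)/(log₂ n₂ − log₂ n₁) = (724 − 555)/(2.8074 − 1.5850) = 138.253 ms/bit.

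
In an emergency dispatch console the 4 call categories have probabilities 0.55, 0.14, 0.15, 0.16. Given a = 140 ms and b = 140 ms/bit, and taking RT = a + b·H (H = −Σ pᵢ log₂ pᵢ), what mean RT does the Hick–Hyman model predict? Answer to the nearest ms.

Entropy contributions −pᵢ log₂ pᵢ: 0.4744, 0.3971, 0.4105, 0.4230; sum H = 1.7050 bits.
RT = a + bH = 140 + 140·1.7050 = 378.71 ms.

379 ms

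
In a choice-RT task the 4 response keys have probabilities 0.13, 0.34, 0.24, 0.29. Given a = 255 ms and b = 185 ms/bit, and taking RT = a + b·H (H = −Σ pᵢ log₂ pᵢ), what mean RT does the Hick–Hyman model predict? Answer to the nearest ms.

611 ms

Entropy contributions −pᵢ log₂ pᵢ: 0.3826, 0.5292, 0.4941, 0.5179; sum H = 1.9239 bits.
RT = a + bH = 255 + 185·1.9239 = 610.91 ms.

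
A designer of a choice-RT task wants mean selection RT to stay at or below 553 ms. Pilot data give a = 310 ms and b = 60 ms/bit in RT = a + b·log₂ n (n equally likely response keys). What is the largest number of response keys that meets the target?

60·log₂ n ≤ 553 − 310 = 243, giving log₂ n ≤ 4.0500 and n ≤ 16.564. The largest whole number is 16.

16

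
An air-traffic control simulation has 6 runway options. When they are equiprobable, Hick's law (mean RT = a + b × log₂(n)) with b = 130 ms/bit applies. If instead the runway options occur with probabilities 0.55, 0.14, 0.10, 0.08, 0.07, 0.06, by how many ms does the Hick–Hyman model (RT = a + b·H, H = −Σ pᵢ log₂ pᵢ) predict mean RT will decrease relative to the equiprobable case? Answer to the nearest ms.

75 ms

The RT saving is b·ΔH. Equiprobable H₀ = log₂(6) = 2.5850 bits; with the given probabilities H = 2.0073 bits.
b·(H₀ − H) = 130 × (2.5850 − 2.0073) = 75.10 ms.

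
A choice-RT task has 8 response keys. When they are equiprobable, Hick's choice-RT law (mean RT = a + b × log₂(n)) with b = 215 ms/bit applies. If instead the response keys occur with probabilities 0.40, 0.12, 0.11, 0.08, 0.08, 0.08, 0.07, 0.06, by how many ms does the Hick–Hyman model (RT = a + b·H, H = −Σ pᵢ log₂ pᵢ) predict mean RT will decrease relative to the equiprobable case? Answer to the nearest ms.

79 ms

The RT saving is b·ΔH. Equiprobable H₀ = log₂(8) = 3.0000 bits; with the given probabilities H = 2.6327 bits.
b·(H₀ − H) = 215 × (3.0000 − 2.6327) = 78.96 ms.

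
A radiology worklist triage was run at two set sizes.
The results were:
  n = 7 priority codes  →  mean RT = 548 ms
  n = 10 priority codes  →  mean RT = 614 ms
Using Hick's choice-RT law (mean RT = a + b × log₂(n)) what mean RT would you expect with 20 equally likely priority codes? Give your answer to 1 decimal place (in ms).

742.3 ms

Solve the two-equation system in a and b:
  b = (614 − 548) / (log₂ 10 − log₂ 7) = 66 / (3.3219 − 2.8074) = 128.262 ms/bit
  a = 548 − 128.262 × 2.8074 = 187.924 ms
Then RT(20) = 187.924 + 128.262 × log₂ 20 = 187.924 + 128.262 × 4.3219 ≈ 742.262 ms.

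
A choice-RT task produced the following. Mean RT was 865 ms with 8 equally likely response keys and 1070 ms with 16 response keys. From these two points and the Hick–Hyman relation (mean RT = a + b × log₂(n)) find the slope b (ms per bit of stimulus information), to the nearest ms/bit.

Slope: b = (1070 − 865) / (log₂ 16 − log₂ 8) = 205/1.0000 = 205 ms/bit.

205 ms/bit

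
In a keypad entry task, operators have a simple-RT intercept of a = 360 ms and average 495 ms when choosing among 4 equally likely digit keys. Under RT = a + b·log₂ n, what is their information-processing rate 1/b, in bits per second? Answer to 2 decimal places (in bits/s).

14.81 bits/s

b = (495 − 360)/log₂ 4 = 135/2 = 67.500 ms per bit = 0.06750 s/bit; the reciprocal is 14.815 bits/s.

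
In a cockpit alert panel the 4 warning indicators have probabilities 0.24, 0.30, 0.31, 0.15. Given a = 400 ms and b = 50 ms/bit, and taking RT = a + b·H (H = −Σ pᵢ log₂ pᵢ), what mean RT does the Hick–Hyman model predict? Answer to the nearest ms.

497 ms

Entropy contributions −pᵢ log₂ pᵢ: 0.4941, 0.5211, 0.5238, 0.4105; sum H = 1.9496 bits.
RT = a + bH = 400 + 50·1.9496 = 497.48 ms.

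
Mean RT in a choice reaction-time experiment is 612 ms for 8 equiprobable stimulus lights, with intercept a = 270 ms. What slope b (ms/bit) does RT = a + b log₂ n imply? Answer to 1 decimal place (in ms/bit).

b = (612 − 270) / log₂(8) = 342 / 3 = 114.000 ms/bit.

114.0 ms/bit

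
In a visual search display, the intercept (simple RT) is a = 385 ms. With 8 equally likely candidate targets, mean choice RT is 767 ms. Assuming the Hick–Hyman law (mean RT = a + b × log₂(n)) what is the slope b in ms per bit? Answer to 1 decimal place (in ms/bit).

b = (767 − 385) / log₂(8) = 382 / 3 = 127.333 ms/bit.

127.3 ms/bit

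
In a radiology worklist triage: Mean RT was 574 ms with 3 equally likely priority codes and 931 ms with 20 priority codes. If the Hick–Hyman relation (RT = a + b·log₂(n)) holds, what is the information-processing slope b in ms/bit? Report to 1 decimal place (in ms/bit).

The slope on a log₂ axis is (931 − 574) / (4.3219 − 1.5850) = 130.436 ms/bit.

130.4 ms/bit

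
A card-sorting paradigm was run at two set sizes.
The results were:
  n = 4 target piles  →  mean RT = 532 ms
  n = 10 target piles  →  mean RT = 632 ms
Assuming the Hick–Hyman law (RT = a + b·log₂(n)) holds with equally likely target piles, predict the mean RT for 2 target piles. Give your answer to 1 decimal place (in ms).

456.4 ms

Solve the two-equation system in a and b:
  b = (632 − 532) / (log₂ 10 − log₂ 4) = 100 / (3.3219 − 2) = 75.647 ms/bit
  a = 532 − 75.647 × 2 = 380.706 ms
Then RT(2) = 380.706 + 75.647 × log₂ 2 = 380.706 + 75.647 × 1 ≈ 456.353 ms.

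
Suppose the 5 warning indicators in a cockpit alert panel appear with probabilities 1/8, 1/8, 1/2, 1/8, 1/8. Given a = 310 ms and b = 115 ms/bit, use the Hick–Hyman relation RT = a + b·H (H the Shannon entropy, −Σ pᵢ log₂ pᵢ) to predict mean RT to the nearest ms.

Each term −pᵢ log₂ pᵢ: 0.125·3 + 0.125·3 + 0.5·1 + 0.125·3 + 0.125·3; summed, H = 2.000 bits.
Mean RT = a + bH = 310 + 115·2.000 = 540.00 ms.

540 ms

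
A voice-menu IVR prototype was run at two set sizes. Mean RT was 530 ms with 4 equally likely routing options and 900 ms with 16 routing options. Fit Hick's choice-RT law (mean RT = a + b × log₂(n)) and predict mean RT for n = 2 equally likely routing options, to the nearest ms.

345 ms

With log₂ n on the abscissa the relation is linear; from the two conditions:
  b = (900 − 530) / (log₂ 16 − log₂ 4) = 370 / (4 − 2) = 185 ms/bit
  a = 530 − 185 × 2 = 160 ms
Then RT(2) = 160 + 185 × log₂ 2 = 160 + 185 × 1 ≈ 345.000 ms.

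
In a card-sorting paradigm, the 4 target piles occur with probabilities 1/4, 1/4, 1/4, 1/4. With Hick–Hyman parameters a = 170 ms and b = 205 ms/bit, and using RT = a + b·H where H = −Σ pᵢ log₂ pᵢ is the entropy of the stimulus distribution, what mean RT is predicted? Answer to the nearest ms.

580 ms

H = −Σ pᵢ log₂ pᵢ = 0.25·2 + 0.25·2 + 0.25·2 + 0.25·2 = 2.000 bits.
RT = 170 + 205 × 2.000 = 580.00 ms.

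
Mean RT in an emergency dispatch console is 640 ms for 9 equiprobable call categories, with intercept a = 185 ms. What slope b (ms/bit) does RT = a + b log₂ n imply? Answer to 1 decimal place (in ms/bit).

9 alternatives carry log₂ 9 = 3.1699 bits; the choice cost is 640 − 185 = 455 ms, so b = 455/3.1699 = 143.537 ms/bit.

143.5 ms/bit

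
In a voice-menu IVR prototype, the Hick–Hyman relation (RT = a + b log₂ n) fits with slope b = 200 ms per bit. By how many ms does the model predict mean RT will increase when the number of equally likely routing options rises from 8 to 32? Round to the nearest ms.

Only the slope matters, since a is common to both: ΔRT = b·log₂(n₂/n₁).
log₂(32) − log₂(8) = log₂(32/8) = log₂(4) = 2.
ΔRT = 200 × 2.0000 = 400.000 ms.

400 ms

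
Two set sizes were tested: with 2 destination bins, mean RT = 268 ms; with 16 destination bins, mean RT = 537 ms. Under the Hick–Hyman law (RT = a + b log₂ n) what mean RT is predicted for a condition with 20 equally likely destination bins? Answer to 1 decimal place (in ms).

Solve the two-equation system in a and b:
  b = (537 − 268) / (log₂ 16 − log₂ 2) = 269 / (4 − 1) = 89.667 ms/bit
  a = 268 − 89.667 × 1 = 178.333 ms
Then RT(20) = 178.333 + 89.667 × log₂ 20 = 178.333 + 89.667 × 4.3219 ≈ 565.866 ms.

565.9 ms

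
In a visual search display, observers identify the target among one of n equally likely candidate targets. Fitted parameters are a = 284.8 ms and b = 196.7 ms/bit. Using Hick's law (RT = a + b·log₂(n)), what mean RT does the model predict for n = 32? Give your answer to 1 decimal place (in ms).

log₂(32) = 5 bits, so RT = 284.8 + 196.7 × 5 ≈ 1268.300 ms.

1268.3 ms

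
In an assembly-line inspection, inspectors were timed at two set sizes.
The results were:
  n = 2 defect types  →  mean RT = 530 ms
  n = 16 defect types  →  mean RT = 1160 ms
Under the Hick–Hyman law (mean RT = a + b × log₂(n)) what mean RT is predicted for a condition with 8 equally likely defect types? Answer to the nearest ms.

950 ms

With log₂ n on the abscissa the relation is linear; from the two conditions:
  b = (1160 − 530) / (log₂ 16 − log₂ 2) = 630 / (4 − 1) = 210 ms/bit
  a = 530 − 210 × 1 = 320 ms
Then RT(8) = 320 + 210 × log₂ 8 = 320 + 210 × 3 ≈ 950.000 ms.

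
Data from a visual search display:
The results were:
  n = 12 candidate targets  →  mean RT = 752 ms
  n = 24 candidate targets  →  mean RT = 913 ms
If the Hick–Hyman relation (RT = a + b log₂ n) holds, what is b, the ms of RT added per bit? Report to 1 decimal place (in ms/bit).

161.0 ms/bit

The slope on a log₂ axis is (913 − 752) / (4.5850 − 3.5850) = 161.000 ms/bit.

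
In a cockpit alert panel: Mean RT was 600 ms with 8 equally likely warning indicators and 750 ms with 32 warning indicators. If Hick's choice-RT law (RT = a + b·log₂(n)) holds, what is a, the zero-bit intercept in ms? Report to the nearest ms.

b = (RT₂ − RT₁)/(log₂ n₂ − log₂ n₁) = (750 − 600)/(5 − 3) = 75 ms/bit.
Intercept: a = 600 − 75·log₂(8) = 375.000 ms.

375 ms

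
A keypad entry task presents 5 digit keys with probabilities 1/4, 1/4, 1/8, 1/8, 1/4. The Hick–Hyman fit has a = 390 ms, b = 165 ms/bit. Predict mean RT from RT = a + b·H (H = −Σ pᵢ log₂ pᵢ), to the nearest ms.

761 ms

Each term −pᵢ log₂ pᵢ: 0.25·2 + 0.25·2 + 0.125·3 + 0.125·3 + 0.25·2; summed, H = 2.250 bits.
Mean RT = a + bH = 390 + 165·2.250 = 761.25 ms.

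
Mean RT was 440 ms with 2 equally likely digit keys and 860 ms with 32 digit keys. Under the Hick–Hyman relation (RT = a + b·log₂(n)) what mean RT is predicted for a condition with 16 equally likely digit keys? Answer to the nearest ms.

755 ms

Solve the two-equation system in a and b:
  b = (860 − 440) / (log₂ 32 − log₂ 2) = 420 / (5 − 1) = 105 ms/bit
  a = 440 − 105 × 1 = 335 ms
Then RT(16) = 335 + 105 × log₂ 16 = 335 + 105 × 4 ≈ 755.000 ms.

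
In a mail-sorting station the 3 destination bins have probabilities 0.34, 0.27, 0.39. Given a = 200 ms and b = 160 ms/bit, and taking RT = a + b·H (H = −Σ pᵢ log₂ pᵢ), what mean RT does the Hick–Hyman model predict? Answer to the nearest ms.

Entropy contributions −pᵢ log₂ pᵢ: 0.5292, 0.5100, 0.5298; sum H = 1.5690 bits.
RT = a + bH = 200 + 160·1.5690 = 451.04 ms.

451 ms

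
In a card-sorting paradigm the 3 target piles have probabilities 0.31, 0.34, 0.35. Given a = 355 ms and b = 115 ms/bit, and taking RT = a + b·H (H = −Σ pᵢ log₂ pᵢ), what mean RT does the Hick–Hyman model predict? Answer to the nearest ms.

Entropy contributions −pᵢ log₂ pᵢ: 0.5238, 0.5292, 0.5301; sum H = 1.5831 bits.
RT = a + bH = 355 + 115·1.5831 = 537.05 ms.

537 ms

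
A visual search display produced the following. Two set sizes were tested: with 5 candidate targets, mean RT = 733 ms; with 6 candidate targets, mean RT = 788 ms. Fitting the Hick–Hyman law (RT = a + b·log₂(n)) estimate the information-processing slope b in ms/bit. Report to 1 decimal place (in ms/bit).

b = (RT₂ − RT₁)/(log₂ n₂ − log₂ n₁) = (788 − 733)/(2.5850 − 2.3219) = 209.098 ms/bit.

209.1 ms/bit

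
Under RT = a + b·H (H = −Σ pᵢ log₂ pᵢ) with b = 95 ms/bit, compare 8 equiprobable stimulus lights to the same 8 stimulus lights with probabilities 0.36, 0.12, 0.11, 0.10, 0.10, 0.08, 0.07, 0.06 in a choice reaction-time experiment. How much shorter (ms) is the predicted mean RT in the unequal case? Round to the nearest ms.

The RT saving is b·ΔH. Equiprobable H₀ = log₂(8) = 3.0000 bits; with the given probabilities H = 2.7160 bits.
b·(H₀ − H) = 95 × (3.0000 − 2.7160) = 26.98 ms.

27 ms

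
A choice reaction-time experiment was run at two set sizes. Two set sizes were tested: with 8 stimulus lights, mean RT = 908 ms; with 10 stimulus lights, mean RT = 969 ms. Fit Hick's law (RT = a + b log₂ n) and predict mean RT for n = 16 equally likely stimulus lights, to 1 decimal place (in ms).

1097.5 ms

Fit slope and intercept:
  b = (969 − 908) / (log₂ 10 − log₂ 8) = 61 / (3.3219 − 3) = 189.483 ms/bit
  a = 908 − 189.483 × 3 = 339.550 ms
Then RT(16) = 339.550 + 189.483 × log₂ 16 = 339.550 + 189.483 × 4 ≈ 1097.483 ms.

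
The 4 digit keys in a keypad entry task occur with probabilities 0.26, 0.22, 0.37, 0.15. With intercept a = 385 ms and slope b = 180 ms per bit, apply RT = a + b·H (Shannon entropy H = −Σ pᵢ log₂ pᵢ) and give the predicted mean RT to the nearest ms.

Entropy contributions −pᵢ log₂ pᵢ: 0.5053, 0.4806, 0.5307, 0.4105; sum H = 1.9271 bits.
RT = a + bH = 385 + 180·1.9271 = 731.88 ms.

732 ms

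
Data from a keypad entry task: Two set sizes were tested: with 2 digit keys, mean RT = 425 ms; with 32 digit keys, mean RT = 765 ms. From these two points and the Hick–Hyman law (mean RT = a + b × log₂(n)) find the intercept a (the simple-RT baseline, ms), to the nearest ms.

340 ms

b = (RT₂ − RT₁)/(log₂ n₂ − log₂ n₁) = (765 − 425)/(5 − 1) = 85 ms/bit.
a = RT₁ − b·log₂ n₁ = 425 − 85 × 1 = 340.000 ms.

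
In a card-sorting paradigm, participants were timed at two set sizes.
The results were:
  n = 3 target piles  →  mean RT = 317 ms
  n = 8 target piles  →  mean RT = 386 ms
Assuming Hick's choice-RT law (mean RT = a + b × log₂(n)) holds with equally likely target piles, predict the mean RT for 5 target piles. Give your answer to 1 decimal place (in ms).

352.9 ms

Fit slope and intercept:
  b = (386 − 317) / (log₂ 8 − log₂ 3) = 69 / (3 − 1.5850) = 48.762 ms/bit
  a = 317 − 48.762 × 1.5850 = 239.714 ms
Then RT(5) = 239.714 + 48.762 × log₂ 5 = 239.714 + 48.762 × 2.3219 ≈ 352.936 ms.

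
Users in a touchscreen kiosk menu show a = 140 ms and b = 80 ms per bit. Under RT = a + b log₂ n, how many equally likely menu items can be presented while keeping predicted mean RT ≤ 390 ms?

80·log₂ n ≤ 390 − 140 = 250, giving log₂ n ≤ 3.1250 and n ≤ 8.724. The largest whole number is 8.

8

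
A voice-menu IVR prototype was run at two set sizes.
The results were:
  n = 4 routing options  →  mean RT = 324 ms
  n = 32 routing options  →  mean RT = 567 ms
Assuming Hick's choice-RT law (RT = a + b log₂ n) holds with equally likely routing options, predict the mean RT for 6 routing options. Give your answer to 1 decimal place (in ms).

371.4 ms

With log₂ n on the abscissa the relation is linear; from the two conditions:
  b = (567 − 324) / (log₂ 32 − log₂ 4) = 243 / (5 − 2) = 81.000 ms/bit
  a = 324 − 81.000 × 2 = 162.000 ms
Then RT(6) = 162.000 + 81.000 × log₂ 6 = 162.000 + 81.000 × 2.5850 ≈ 371.382 ms.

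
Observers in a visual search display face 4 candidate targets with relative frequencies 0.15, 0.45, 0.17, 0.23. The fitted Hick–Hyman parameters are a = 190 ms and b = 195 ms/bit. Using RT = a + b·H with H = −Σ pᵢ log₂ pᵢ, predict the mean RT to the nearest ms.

551 ms

H = 0.15·log₂(1/0.15) + 0.45·log₂(1/0.45) + 0.17·log₂(1/0.17) + 0.23·log₂(1/0.23) = 1.8512 bits.
RT = 190 + 195 × 1.8512 = 550.98 ms.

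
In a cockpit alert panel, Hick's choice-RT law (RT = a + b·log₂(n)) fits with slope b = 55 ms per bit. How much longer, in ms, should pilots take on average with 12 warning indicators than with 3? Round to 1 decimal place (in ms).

110.0 ms

ΔRT = (a + b log₂ n₂) − (a + b log₂ n₁) = b·(log₂ n₂ − log₂ n₁).
log₂(12) − log₂(3) = log₂(12/3) = log₂(4) = 2.
ΔRT = 55 × 2.0000 = 110.000 ms.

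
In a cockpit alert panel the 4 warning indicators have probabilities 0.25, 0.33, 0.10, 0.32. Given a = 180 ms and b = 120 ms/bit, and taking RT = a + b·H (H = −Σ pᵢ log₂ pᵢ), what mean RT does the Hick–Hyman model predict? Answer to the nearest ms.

406 ms

Entropy contributions −pᵢ log₂ pᵢ: 0.5000, 0.5278, 0.3322, 0.5260; sum H = 1.8860 bits.
RT = a + bH = 180 + 120·1.8860 = 406.33 ms.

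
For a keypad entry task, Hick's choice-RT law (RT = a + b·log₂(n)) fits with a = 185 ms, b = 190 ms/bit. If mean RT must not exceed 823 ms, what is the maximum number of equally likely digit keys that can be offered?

10

190·log₂ n ≤ 823 − 185 = 638, giving log₂ n ≤ 3.3579 and n ≤ 10.252. The largest whole number is 10.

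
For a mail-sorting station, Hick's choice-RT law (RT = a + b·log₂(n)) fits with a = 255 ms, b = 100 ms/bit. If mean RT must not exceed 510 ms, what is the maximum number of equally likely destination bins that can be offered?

Set 255 + 100·log₂ n ≤ 510 → log₂ n ≤ (510 − 255)/100 = 2.5500.
So n ≤ 2^2.5500 = 5.856; the largest integer n is 5.

5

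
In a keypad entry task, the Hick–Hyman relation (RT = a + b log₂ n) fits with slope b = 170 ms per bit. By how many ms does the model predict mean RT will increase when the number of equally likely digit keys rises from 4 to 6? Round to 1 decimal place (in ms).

Only the slope matters, since a is common to both: ΔRT = b·log₂(n₂/n₁).
log₂(6) − log₂(4) = 2.5850 − 2 = 0.5850.
ΔRT = 170 × 0.5850 = 99.444 ms.

99.4 ms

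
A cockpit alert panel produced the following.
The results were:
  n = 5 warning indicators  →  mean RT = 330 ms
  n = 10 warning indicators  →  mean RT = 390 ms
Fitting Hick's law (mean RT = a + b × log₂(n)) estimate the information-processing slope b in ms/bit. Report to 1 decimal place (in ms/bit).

b = (RT₂ − RT₁)/(log₂ n₂ − log₂ n₁) = (390 − 330)/(3.3219 − 2.3219) = 60.000 ms/bit.

60.0 ms/bit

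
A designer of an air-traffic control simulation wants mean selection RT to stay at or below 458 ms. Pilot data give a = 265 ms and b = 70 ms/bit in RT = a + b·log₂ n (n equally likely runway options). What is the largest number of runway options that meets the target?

Information budget: (458 − 265)/70 = 2.7571 bits, so n ≤ 2^2.7571 = 6.761 → at most 6.

6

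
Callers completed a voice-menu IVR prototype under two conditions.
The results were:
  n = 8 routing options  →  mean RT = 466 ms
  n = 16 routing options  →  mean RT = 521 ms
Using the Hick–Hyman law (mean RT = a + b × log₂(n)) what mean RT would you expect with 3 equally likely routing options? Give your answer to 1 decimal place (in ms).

388.2 ms

Solve the two-equation system in a and b:
  b = (521 − 466) / (log₂ 16 − log₂ 8) = 55 / (4 − 3) = 55.000 ms/bit
  a = 466 − 55.000 × 3 = 301.000 ms
Then RT(3) = 301.000 + 55.000 × log₂ 3 = 301.000 + 55.000 × 1.5850 ≈ 388.173 ms.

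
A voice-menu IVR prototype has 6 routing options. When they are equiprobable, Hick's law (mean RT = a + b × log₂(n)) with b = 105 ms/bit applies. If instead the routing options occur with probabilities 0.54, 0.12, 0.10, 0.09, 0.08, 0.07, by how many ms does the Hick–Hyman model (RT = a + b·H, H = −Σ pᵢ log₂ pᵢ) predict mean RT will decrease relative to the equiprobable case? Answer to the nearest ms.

The RT saving is b·ΔH. Equiprobable H₀ = log₂(6) = 2.5850 bits; with the given probabilities H = 2.0520 bits.
b·(H₀ − H) = 105 × (2.5850 − 2.0520) = 55.96 ms.

56 ms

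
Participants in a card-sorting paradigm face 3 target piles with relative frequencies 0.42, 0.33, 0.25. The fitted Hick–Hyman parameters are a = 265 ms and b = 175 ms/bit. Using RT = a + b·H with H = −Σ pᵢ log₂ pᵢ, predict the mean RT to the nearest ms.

537 ms

Entropy contributions −pᵢ log₂ pᵢ: 0.5256, 0.5278, 0.5000; sum H = 1.5535 bits.
RT = a + bH = 265 + 175·1.5535 = 536.86 ms.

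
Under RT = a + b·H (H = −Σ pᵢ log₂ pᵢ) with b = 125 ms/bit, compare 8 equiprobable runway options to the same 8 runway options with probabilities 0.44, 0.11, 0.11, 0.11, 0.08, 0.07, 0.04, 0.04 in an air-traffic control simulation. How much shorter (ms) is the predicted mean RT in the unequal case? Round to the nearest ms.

Equiprobable entropy H₀ = log₂ 8 = 3.0000 bits.
Skewed entropy H = −Σ pᵢ log₂ pᵢ = 2.5036 bits.
ΔRT = b·(H₀ − H) = 125 × 0.4964 = 62.05 ms.

62 ms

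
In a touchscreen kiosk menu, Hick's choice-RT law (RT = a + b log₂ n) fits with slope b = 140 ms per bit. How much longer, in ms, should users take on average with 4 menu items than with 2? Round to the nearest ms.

140 ms

Only the slope matters, since a is common to both: ΔRT = b·log₂(n₂/n₁).
log₂(4) − log₂(2) = log₂(4/2) = log₂(2) = 1.
ΔRT = 140 × 1.0000 = 140.000 ms.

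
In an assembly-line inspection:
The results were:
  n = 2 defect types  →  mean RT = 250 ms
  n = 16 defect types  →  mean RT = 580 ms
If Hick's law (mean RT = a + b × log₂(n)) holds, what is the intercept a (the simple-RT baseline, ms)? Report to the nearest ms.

b = (RT₂ − RT₁)/(log₂ n₂ − log₂ n₁) = (580 − 250)/(4 − 1) = 110 ms/bit.
Intercept: a = 250 − 110·log₂(2) = 140.000 ms.

140 ms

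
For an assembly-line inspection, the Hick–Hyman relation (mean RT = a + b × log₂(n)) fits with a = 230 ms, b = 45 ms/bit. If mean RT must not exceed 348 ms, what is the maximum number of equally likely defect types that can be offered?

Set 230 + 45·log₂ n ≤ 348 → log₂ n ≤ (348 − 230)/45 = 2.6222.
So n ≤ 2^2.6222 = 6.157; the largest integer n is 6.

6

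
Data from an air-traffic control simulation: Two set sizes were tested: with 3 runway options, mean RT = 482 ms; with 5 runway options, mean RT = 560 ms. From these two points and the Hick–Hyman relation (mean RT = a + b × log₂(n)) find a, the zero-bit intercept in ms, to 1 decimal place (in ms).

314.2 ms

Slope: b = (560 − 482) / (log₂ 5 − log₂ 3) = 78/0.7370 = 105.839 ms/bit.
a = RT₁ − b·log₂ n₁ = 482 − 105.839 × 1.5850 = 314.249 ms.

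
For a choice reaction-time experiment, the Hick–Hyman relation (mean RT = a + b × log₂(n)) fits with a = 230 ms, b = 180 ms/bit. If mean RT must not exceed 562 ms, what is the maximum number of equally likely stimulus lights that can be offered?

3

Information budget: (562 − 230)/180 = 1.8444 bits, so n ≤ 2^1.8444 = 3.591 → at most 3.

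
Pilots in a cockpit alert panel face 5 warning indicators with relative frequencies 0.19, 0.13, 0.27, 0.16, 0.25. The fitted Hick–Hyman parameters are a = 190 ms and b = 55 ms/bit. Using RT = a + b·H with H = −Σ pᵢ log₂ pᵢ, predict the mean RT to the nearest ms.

315 ms

H = 0.19·log₂(1/0.19) + 0.13·log₂(1/0.13) + 0.27·log₂(1/0.27) + 0.16·log₂(1/0.16) + 0.25·log₂(1/0.25) = 2.2709 bits.
RT = 190 + 55 × 2.2709 = 314.90 ms.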